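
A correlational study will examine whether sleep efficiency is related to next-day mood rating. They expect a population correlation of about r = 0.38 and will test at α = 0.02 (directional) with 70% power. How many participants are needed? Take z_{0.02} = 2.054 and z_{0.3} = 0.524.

n = 45

Fisher's z: C = ½·ln((1+r)/(1−r)) = ½·ln(2.2258) = 0.4001.
n = ((z_{α} + z_β)/C)² + 3.
(2.054 + 0.524) / 0.4001 = 2.578 / 0.4001 = 6.443.
n = 6.443² + 3 = 41.52 + 3 = 44.5.
Round up.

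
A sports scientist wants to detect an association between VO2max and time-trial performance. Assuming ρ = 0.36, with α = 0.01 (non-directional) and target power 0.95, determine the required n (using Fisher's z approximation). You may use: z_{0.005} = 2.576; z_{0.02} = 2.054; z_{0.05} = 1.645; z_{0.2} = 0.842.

Fisher's z: C = ½·ln((1+r)/(1−r)) = ½·ln(2.1250) = 0.3769.
n = ((z_{α/2} + z_β)/C)² + 3.
(2.576 + 1.645) / 0.3769 = 4.221 / 0.3769 = 11.199.
n = 11.199² + 3 = 125.42 + 3 = 128.4.
Round up.

n = 129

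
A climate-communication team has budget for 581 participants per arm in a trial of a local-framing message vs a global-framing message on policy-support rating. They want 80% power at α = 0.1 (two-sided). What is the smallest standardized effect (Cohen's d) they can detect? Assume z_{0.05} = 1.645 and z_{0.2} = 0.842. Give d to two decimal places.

d_min ≈ 0.15

For two independent groups of n = 581 each: d_min = (z_{α/2} + z_β)·√(2/n).
z-sum = 1.645 + 0.842 = 2.487.
d_min = 2.487 × √(2/581) = 2.487 × 0.0587 = 0.146.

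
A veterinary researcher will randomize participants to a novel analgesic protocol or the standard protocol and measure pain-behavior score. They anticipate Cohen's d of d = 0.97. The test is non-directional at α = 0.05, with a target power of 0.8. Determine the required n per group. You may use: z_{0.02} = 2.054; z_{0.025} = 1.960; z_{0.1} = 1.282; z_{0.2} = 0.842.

For two independent groups with equal n: n = 2·((z_{α/2} + z_β) / d)².
z_{α/2} + z_β = 1.960 + 0.842 = 2.802.
n = 2 × (2.802 / 0.97)² = 2 × 2.889² = 2 × 8.34 = 16.7.
Round up to the next whole participant.

n = 17 per group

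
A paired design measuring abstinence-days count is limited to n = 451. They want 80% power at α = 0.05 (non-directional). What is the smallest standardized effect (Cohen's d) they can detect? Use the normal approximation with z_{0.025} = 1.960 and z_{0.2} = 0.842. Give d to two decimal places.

d_min ≈ 0.13

For a single sample (or paired design) of n = 451: d_min = (z_{α/2} + z_β)/√n.
z-sum = 1.960 + 0.842 = 2.802.
d_min = 2.802 / √451 = 2.802 / 21.237 = 0.132.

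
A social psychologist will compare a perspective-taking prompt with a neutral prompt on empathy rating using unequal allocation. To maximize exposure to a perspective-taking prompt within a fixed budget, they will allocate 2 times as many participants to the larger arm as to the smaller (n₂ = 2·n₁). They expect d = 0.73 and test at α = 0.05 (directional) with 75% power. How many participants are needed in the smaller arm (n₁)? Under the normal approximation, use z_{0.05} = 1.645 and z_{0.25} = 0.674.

With allocation ratio k = n₂/n₁ = 2, Var(x̄₁−x̄₂) = σ²(1/n₁ + 1/(k·n₁)) = σ²·(k+1)/(k·n₁).
So n₁ = (1 + 1/k)·((z_{α} + z_β)/d)² = 1.500 × (2.319/0.73)².
n₁ = 1.500 × 10.09 = 15.1.
Round up: n₁ = 16, giving n₂ = 2 × 16 = 32.

n₁ = 16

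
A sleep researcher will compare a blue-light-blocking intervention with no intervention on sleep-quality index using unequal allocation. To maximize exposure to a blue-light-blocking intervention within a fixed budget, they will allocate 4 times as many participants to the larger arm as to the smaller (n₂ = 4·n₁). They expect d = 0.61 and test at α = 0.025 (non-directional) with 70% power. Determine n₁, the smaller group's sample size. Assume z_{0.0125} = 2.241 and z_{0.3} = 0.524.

With allocation ratio k = n₂/n₁ = 4, Var(x̄₁−x̄₂) = σ²(1/n₁ + 1/(k·n₁)) = σ²·(k+1)/(k·n₁).
So n₁ = (1 + 1/k)·((z_{α/2} + z_β)/d)² = 1.250 × (2.765/0.61)².
n₁ = 1.250 × 20.55 = 25.7.
Round up: n₁ = 26, giving n₂ = 4 × 26 = 104.

n₁ = 26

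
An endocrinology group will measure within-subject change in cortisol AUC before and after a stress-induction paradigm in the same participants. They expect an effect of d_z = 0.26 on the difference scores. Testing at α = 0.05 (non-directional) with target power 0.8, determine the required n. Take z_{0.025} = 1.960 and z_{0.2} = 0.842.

For a paired (one-sample on differences) test: n = ((z_{α/2} + z_β) / d)².
z_{α/2} + z_β = 1.960 + 0.842 = 2.802.
n = (2.802 / 0.26)² = 10.777² = 116.14.
Round up.

n = 117 pairs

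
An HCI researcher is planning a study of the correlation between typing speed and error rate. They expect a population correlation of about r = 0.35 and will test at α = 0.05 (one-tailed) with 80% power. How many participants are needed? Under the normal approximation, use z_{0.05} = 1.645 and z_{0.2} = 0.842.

Fisher's z: C = ½·ln((1+r)/(1−r)) = ½·ln(2.0769) = 0.3654.
n = ((z_{α} + z_β)/C)² + 3.
(1.645 + 0.842) / 0.3654 = 2.487 / 0.3654 = 6.806.
n = 6.806² + 3 = 46.32 + 3 = 49.3.
Round up.

n = 50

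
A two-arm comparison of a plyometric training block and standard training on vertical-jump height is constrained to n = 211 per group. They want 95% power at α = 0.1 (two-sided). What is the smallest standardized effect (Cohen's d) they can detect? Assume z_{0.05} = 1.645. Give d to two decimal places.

d_min ≈ 0.32

For two independent groups of n = 211 each: d_min = (z_{α/2} + z_β)·√(2/n).
z-sum = 1.645 + 1.645 = 3.290.
d_min = 3.290 × √(2/211) = 3.290 × 0.0974 = 0.320.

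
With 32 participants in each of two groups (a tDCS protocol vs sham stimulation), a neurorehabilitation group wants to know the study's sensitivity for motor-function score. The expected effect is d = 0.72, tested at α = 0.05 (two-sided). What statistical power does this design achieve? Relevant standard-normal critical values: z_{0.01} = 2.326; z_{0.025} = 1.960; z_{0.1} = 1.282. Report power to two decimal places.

For two equal groups, power = Φ(d·√(n/2) − z_{α/2}).
d·√(n/2) = 0.72 × √(32/2) = 0.72 × 4.000 = 2.880.
z_β = 2.880 − 1.960 = 0.920.
Power = Φ(0.920) = 0.821.

power ≈ 0.82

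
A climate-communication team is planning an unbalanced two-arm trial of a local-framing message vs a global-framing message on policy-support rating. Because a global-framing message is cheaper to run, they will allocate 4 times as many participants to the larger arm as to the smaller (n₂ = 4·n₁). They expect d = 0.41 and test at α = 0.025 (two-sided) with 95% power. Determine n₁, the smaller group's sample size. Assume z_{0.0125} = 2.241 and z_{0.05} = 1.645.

n₁ = 113

With allocation ratio k = n₂/n₁ = 4, Var(x̄₁−x̄₂) = σ²(1/n₁ + 1/(k·n₁)) = σ²·(k+1)/(k·n₁).
So n₁ = (1 + 1/k)·((z_{α/2} + z_β)/d)² = 1.250 × (3.886/0.41)².
n₁ = 1.250 × 89.83 = 112.3.
Round up: n₁ = 113, giving n₂ = 4 × 113 = 452.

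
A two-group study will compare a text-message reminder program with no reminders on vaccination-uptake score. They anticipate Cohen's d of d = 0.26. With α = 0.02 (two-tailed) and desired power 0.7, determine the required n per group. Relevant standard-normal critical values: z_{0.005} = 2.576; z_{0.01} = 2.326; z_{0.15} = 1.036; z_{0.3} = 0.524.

For two independent groups with equal n: n = 2·((z_{α/2} + z_β) / d)².
z_{α/2} + z_β = 2.326 + 0.524 = 2.850.
n = 2 × (2.850 / 0.26)² = 2 × 10.962² = 2 × 120.16 = 240.3.
Round up to the next whole participant.

n = 241 per group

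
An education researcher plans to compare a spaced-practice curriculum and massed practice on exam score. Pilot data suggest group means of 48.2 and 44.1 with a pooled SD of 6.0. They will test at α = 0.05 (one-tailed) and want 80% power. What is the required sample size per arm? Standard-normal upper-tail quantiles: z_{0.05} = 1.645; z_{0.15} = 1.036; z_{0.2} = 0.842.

n = 27 per group

Cohen's d = |M₁ − M₂| / SD_pooled = |48.2 − 44.1| / 6.0 = 4.1 / 6.0 = 0.683.
For two independent groups with equal n: n = 2·((z_{α} + z_β) / d)².
z_{α} + z_β = 1.645 + 0.842 = 2.487.
n = 2 × (2.487 / 0.683)² = 2 × 3.641² = 2 × 13.26 = 26.5.
Round up to the next whole participant.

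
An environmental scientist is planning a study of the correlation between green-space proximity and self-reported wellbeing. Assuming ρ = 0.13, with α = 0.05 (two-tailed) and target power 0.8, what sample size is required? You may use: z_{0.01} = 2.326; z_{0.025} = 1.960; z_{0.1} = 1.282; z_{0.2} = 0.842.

Fisher's z: C = ½·ln((1+r)/(1−r)) = ½·ln(1.2989) = 0.1307.
n = ((z_{α/2} + z_β)/C)² + 3.
(1.960 + 0.842) / 0.1307 = 2.802 / 0.1307 = 21.438.
n = 21.438² + 3 = 459.61 + 3 = 462.6.
Round up.

n = 463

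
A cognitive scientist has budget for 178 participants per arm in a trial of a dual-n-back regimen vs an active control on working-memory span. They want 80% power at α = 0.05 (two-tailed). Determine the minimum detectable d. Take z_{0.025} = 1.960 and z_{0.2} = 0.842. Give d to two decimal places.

d_min ≈ 0.30

For two independent groups of n = 178 each: d_min = (z_{α/2} + z_β)·√(2/n).
z-sum = 1.960 + 0.842 = 2.802.
d_min = 2.802 × √(2/178) = 2.802 × 0.1060 = 0.297.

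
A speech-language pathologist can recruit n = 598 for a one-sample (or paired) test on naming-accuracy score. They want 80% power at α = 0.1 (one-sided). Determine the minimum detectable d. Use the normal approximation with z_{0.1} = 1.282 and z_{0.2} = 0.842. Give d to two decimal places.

For a single sample (or paired design) of n = 598: d_min = (z_{α} + z_β)/√n.
z-sum = 1.282 + 0.842 = 2.124.
d_min = 2.124 / √598 = 2.124 / 24.454 = 0.087.

d_min ≈ 0.09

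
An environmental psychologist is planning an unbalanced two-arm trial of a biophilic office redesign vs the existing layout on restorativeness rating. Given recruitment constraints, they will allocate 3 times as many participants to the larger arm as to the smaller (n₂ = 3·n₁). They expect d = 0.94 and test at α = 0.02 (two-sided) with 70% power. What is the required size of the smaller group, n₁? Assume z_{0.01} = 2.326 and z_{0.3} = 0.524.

With allocation ratio k = n₂/n₁ = 3, Var(x̄₁−x̄₂) = σ²(1/n₁ + 1/(k·n₁)) = σ²·(k+1)/(k·n₁).
So n₁ = (1 + 1/k)·((z_{α/2} + z_β)/d)² = 1.333 × (2.850/0.94)².
n₁ = 1.333 × 9.19 = 12.3.
Round up: n₁ = 13, giving n₂ = 3 × 13 = 39.

n₁ = 13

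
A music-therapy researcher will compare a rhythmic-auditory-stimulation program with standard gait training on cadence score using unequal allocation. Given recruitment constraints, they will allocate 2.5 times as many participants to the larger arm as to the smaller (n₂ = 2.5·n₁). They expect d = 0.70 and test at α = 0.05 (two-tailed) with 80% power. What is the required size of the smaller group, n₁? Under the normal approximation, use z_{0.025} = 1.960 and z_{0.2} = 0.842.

With allocation ratio k = n₂/n₁ = 2.5, Var(x̄₁−x̄₂) = σ²(1/n₁ + 1/(k·n₁)) = σ²·(k+1)/(k·n₁).
So n₁ = (1 + 1/k)·((z_{α/2} + z_β)/d)² = 1.400 × (2.802/0.70)².
n₁ = 1.400 × 16.02 = 22.4.
Round up: n₁ = 23, giving n₂ = ⌈2.5 × 23⌉ = ⌈57.5⌉ = 58.

n₁ = 23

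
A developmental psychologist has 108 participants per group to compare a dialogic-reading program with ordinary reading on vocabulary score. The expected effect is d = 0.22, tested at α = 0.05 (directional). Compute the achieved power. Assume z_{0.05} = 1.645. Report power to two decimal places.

For two equal groups, power = Φ(d·√(n/2) − z_{α}).
d·√(n/2) = 0.22 × √(108/2) = 0.22 × 7.348 = 1.617.
z_β = 1.617 − 1.645 = -0.028.
Power = Φ(-0.028) = 0.489.

power ≈ 0.49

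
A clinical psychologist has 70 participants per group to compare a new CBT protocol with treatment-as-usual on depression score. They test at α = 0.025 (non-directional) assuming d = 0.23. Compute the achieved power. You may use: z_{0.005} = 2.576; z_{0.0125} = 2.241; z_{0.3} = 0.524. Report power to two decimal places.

For two equal groups, power = Φ(d·√(n/2) − z_{α/2}).
d·√(n/2) = 0.23 × √(70/2) = 0.23 × 5.916 = 1.361.
z_β = 1.361 − 2.241 = -0.880.
Power = Φ(-0.880) = 0.189.

power ≈ 0.19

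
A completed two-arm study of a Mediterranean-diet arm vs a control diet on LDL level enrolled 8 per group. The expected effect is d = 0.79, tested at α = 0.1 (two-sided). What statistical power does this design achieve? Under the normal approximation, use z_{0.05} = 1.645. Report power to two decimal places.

For two equal groups, power = Φ(d·√(n/2) − z_{α/2}).
d·√(n/2) = 0.79 × √(8/2) = 0.79 × 2.000 = 1.580.
z_β = 1.580 − 1.645 = -0.065.
Power = Φ(-0.065) = 0.474.

power ≈ 0.47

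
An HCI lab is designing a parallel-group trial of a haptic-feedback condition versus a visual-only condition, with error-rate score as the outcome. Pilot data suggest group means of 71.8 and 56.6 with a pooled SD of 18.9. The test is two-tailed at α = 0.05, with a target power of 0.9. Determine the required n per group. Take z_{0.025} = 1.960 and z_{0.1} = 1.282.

Cohen's d = |M₁ − M₂| / SD_pooled = |71.8 − 56.6| / 18.9 = 15.2 / 18.9 = 0.804.
For two independent groups with equal n: n = 2·((z_{α/2} + z_β) / d)².
z_{α/2} + z_β = 1.960 + 1.282 = 3.242.
n = 2 × (3.242 / 0.804)² = 2 × 4.032² = 2 × 16.26 = 32.5.
Round up to the next whole participant.

n = 33 per group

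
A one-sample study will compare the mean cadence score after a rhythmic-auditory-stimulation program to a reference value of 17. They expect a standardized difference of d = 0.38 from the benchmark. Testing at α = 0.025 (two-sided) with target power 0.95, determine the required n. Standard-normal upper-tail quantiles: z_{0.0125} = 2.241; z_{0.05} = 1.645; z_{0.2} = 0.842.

n = 105

For a one-sample test: n = ((z_{α/2} + z_β) / d)².
z_{α/2} + z_β = 2.241 + 1.645 = 3.886.
n = (3.886 / 0.38)² = 10.226² = 104.58.
Round up.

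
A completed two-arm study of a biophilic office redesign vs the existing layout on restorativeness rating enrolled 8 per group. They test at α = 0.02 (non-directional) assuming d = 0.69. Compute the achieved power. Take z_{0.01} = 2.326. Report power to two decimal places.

power ≈ 0.17

For two equal groups, power = Φ(d·√(n/2) − z_{α/2}).
d·√(n/2) = 0.69 × √(8/2) = 0.69 × 2.000 = 1.380.
z_β = 1.380 − 2.326 = -0.946.
Power = Φ(-0.946) = 0.172.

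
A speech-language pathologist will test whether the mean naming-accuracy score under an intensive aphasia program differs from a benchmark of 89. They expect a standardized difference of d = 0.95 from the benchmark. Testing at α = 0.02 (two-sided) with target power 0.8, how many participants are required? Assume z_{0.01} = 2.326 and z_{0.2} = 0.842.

n = 12

For a one-sample test: n = ((z_{α/2} + z_β) / d)².
z_{α/2} + z_β = 2.326 + 0.842 = 3.168.
n = (3.168 / 0.95)² = 3.335² = 11.12.
Round up.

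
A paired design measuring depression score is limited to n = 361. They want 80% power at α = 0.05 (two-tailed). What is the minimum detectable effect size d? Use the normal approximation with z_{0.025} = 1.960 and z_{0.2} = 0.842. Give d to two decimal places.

For a single sample (or paired design) of n = 361: d_min = (z_{α/2} + z_β)/√n.
z-sum = 1.960 + 0.842 = 2.802.
d_min = 2.802 / √361 = 2.802 / 19.000 = 0.147.

d_min ≈ 0.15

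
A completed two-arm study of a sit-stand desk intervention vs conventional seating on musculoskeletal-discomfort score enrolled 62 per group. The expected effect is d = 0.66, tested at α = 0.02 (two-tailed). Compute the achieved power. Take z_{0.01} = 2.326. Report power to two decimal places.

For two equal groups, power = Φ(d·√(n/2) − z_{α/2}).
d·√(n/2) = 0.66 × √(62/2) = 0.66 × 5.568 = 3.675.
z_β = 3.675 − 2.326 = 1.349.
Power = Φ(1.349) = 0.911.

power ≈ 0.91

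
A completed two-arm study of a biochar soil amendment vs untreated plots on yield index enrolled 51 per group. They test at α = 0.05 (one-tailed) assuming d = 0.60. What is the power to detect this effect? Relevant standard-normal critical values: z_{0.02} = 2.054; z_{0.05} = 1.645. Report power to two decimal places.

For two equal groups, power = Φ(d·√(n/2) − z_{α}).
d·√(n/2) = 0.60 × √(51/2) = 0.60 × 5.050 = 3.030.
z_β = 3.030 − 1.645 = 1.385.
Power = Φ(1.385) = 0.917.

power ≈ 0.92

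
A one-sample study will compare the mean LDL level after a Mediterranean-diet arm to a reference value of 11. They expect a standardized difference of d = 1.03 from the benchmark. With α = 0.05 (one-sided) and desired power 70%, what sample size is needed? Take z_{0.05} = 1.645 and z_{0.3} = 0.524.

n = 5

For a one-sample test: n = ((z_{α} + z_β) / d)².
z_{α} + z_β = 1.645 + 0.524 = 2.169.
n = (2.169 / 1.03)² = 2.106² = 4.43.
Round up.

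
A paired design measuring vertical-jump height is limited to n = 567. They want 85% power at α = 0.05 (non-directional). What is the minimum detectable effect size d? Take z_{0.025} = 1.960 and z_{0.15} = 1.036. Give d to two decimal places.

For a single sample (or paired design) of n = 567: d_min = (z_{α/2} + z_β)/√n.
z-sum = 1.960 + 1.036 = 2.996.
d_min = 2.996 / √567 = 2.996 / 23.812 = 0.126.

d_min ≈ 0.13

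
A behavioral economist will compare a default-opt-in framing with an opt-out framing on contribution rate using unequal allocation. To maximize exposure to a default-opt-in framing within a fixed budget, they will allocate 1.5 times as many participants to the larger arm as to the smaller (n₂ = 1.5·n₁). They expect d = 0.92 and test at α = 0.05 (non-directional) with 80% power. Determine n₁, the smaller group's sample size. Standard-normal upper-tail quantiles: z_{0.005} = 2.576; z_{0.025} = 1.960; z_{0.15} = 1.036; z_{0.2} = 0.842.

n₁ = 16

With allocation ratio k = n₂/n₁ = 1.5, Var(x̄₁−x̄₂) = σ²(1/n₁ + 1/(k·n₁)) = σ²·(k+1)/(k·n₁).
So n₁ = (1 + 1/k)·((z_{α/2} + z_β)/d)² = 1.667 × (2.802/0.92)².
n₁ = 1.667 × 9.28 = 15.5.
Round up: n₁ = 16, giving n₂ = 1.5 × 16 = 24.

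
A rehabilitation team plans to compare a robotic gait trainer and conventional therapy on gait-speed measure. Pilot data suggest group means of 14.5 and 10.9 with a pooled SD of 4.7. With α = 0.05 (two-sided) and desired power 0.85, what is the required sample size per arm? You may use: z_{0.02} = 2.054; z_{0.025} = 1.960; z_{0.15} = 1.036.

Cohen's d = |M₁ − M₂| / SD_pooled = |14.5 − 10.9| / 4.7 = 3.6 / 4.7 = 0.766.
For two independent groups with equal n: n = 2·((z_{α/2} + z_β) / d)².
z_{α/2} + z_β = 1.960 + 1.036 = 2.996.
n = 2 × (2.996 / 0.766)² = 2 × 3.911² = 2 × 15.30 = 30.6.
Round up to the next whole participant.

n = 31 per group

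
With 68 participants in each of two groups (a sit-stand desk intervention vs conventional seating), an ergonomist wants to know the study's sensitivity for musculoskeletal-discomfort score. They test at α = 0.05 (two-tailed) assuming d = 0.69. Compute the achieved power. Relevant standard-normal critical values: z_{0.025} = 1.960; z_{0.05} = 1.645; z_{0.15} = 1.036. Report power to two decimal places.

For two equal groups, power = Φ(d·√(n/2) − z_{α/2}).
d·√(n/2) = 0.69 × √(68/2) = 0.69 × 5.831 = 4.023.
z_β = 4.023 − 1.960 = 2.063.
Power = Φ(2.063) = 0.980.

power ≈ 0.98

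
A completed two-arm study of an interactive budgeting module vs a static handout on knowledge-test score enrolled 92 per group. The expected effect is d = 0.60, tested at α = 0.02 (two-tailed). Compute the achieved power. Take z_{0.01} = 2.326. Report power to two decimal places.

power ≈ 0.96

For two equal groups, power = Φ(d·√(n/2) − z_{α/2}).
d·√(n/2) = 0.60 × √(92/2) = 0.60 × 6.782 = 4.069.
z_β = 4.069 − 2.326 = 1.743.
Power = Φ(1.743) = 0.959.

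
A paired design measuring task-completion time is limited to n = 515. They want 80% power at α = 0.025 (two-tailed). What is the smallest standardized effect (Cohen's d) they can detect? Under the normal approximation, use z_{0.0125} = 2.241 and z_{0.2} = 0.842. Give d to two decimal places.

For a single sample (or paired design) of n = 515: d_min = (z_{α/2} + z_β)/√n.
z-sum = 2.241 + 0.842 = 3.083.
d_min = 3.083 / √515 = 3.083 / 22.694 = 0.136.

d_min ≈ 0.14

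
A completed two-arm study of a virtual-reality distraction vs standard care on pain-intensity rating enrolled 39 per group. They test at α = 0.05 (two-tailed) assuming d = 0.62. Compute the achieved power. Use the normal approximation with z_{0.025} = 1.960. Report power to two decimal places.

power ≈ 0.78

For two equal groups, power = Φ(d·√(n/2) − z_{α/2}).
d·√(n/2) = 0.62 × √(39/2) = 0.62 × 4.416 = 2.738.
z_β = 2.738 − 1.960 = 0.778.
Power = Φ(0.778) = 0.782.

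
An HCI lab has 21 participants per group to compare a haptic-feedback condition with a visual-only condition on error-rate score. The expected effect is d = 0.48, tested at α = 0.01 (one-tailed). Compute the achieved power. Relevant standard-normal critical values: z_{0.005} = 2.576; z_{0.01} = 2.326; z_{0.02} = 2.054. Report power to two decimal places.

power ≈ 0.22

For two equal groups, power = Φ(d·√(n/2) − z_{α}).
d·√(n/2) = 0.48 × √(21/2) = 0.48 × 3.240 = 1.555.
z_β = 1.555 − 2.326 = -0.771.
Power = Φ(-0.771) = 0.220.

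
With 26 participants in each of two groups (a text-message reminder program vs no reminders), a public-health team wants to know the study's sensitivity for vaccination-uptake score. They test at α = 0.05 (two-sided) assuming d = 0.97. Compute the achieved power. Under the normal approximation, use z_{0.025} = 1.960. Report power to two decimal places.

power ≈ 0.94

For two equal groups, power = Φ(d·√(n/2) − z_{α/2}).
d·√(n/2) = 0.97 × √(26/2) = 0.97 × 3.606 = 3.497.
z_β = 3.497 − 1.960 = 1.537.
Power = Φ(1.537) = 0.938.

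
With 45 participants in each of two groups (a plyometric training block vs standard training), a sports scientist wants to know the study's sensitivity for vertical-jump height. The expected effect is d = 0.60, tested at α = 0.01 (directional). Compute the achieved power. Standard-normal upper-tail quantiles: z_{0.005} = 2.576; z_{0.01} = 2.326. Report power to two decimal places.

For two equal groups, power = Φ(d·√(n/2) − z_{α}).
d·√(n/2) = 0.60 × √(45/2) = 0.60 × 4.743 = 2.846.
z_β = 2.846 − 2.326 = 0.520.
Power = Φ(0.520) = 0.698.

power ≈ 0.70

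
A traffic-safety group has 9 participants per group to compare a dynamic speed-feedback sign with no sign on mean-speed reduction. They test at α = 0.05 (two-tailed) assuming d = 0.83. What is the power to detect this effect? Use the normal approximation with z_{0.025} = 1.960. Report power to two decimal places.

power ≈ 0.42

For two equal groups, power = Φ(d·√(n/2) − z_{α/2}).
d·√(n/2) = 0.83 × √(9/2) = 0.83 × 2.121 = 1.761.
z_β = 1.761 − 1.960 = -0.199.
Power = Φ(-0.199) = 0.421.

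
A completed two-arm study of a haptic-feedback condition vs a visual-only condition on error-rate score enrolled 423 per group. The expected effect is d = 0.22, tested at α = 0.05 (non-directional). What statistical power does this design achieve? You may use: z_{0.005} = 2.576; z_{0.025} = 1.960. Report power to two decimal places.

For two equal groups, power = Φ(d·√(n/2) − z_{α/2}).
d·√(n/2) = 0.22 × √(423/2) = 0.22 × 14.543 = 3.199.
z_β = 3.199 − 1.960 = 1.239.
Power = Φ(1.239) = 0.892.

power ≈ 0.89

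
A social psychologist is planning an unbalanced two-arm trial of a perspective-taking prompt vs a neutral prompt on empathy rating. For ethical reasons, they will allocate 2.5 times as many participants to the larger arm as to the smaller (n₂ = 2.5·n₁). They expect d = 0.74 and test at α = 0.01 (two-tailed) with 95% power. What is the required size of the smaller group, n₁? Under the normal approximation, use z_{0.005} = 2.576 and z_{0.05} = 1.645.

With allocation ratio k = n₂/n₁ = 2.5, Var(x̄₁−x̄₂) = σ²(1/n₁ + 1/(k·n₁)) = σ²·(k+1)/(k·n₁).
So n₁ = (1 + 1/k)·((z_{α/2} + z_β)/d)² = 1.400 × (4.221/0.74)².
n₁ = 1.400 × 32.54 = 45.6.
Round up: n₁ = 46, giving n₂ = 2.5 × 46 = 115.

n₁ = 46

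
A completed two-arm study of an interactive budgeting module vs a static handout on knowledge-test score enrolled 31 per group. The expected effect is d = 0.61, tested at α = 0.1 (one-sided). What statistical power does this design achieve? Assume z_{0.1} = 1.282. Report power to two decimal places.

For two equal groups, power = Φ(d·√(n/2) − z_{α}).
d·√(n/2) = 0.61 × √(31/2) = 0.61 × 3.937 = 2.402.
z_β = 2.402 − 1.282 = 1.120.
Power = Φ(1.120) = 0.869.

power ≈ 0.87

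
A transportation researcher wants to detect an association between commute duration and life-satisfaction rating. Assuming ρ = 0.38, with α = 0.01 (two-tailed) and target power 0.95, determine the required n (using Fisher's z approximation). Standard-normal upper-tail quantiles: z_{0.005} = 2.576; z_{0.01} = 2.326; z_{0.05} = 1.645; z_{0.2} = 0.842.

Fisher's z: C = ½·ln((1+r)/(1−r)) = ½·ln(2.2258) = 0.4001.
n = ((z_{α/2} + z_β)/C)² + 3.
(2.576 + 1.645) / 0.4001 = 4.221 / 0.4001 = 10.550.
n = 10.550² + 3 = 111.30 + 3 = 114.3.
Round up.

n = 115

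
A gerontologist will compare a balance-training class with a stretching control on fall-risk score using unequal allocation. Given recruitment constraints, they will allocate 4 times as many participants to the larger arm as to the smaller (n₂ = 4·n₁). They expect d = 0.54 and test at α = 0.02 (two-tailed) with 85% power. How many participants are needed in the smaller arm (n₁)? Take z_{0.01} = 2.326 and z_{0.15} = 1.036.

n₁ = 49

With allocation ratio k = n₂/n₁ = 4, Var(x̄₁−x̄₂) = σ²(1/n₁ + 1/(k·n₁)) = σ²·(k+1)/(k·n₁).
So n₁ = (1 + 1/k)·((z_{α/2} + z_β)/d)² = 1.250 × (3.362/0.54)².
n₁ = 1.250 × 38.76 = 48.5.
Round up: n₁ = 49, giving n₂ = 4 × 49 = 196.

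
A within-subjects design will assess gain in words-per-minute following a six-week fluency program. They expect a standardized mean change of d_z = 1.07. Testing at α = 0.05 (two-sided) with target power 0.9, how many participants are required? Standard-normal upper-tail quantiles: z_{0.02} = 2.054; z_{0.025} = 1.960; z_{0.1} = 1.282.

n = 10 pairs

For a paired (one-sample on differences) test: n = ((z_{α/2} + z_β) / d)².
z_{α/2} + z_β = 1.960 + 1.282 = 3.242.
n = (3.242 / 1.07)² = 3.030² = 9.18.
Round up.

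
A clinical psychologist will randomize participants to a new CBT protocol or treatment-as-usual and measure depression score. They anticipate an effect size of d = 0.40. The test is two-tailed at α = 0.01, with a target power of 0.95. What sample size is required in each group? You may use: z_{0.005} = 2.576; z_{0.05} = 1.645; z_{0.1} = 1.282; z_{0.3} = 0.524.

n = 223 per group

For two independent groups with equal n: n = 2·((z_{α/2} + z_β) / d)².
z_{α/2} + z_β = 2.576 + 1.645 = 4.221.
n = 2 × (4.221 / 0.40)² = 2 × 10.553² = 2 × 111.36 = 222.7.
Round up to the next whole participant.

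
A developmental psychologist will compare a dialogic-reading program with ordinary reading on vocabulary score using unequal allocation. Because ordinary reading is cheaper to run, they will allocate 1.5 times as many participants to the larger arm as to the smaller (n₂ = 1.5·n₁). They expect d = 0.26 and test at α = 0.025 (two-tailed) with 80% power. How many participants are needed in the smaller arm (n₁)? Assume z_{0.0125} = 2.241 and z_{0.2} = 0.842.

With allocation ratio k = n₂/n₁ = 1.5, Var(x̄₁−x̄₂) = σ²(1/n₁ + 1/(k·n₁)) = σ²·(k+1)/(k·n₁).
So n₁ = (1 + 1/k)·((z_{α/2} + z_β)/d)² = 1.667 × (3.083/0.26)².
n₁ = 1.667 × 140.60 = 234.3.
Round up: n₁ = 235, giving n₂ = ⌈1.5 × 235⌉ = ⌈352.5⌉ = 353.

n₁ = 235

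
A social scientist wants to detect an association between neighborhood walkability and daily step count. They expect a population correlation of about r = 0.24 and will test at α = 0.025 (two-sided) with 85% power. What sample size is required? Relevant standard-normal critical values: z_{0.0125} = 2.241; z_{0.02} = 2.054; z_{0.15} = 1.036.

Fisher's z: C = ½·ln((1+r)/(1−r)) = ½·ln(1.6316) = 0.2448.
n = ((z_{α/2} + z_β)/C)² + 3.
(2.241 + 1.036) / 0.2448 = 3.277 / 0.2448 = 13.386.
n = 13.386² + 3 = 179.20 + 3 = 182.2.
Round up.

n = 183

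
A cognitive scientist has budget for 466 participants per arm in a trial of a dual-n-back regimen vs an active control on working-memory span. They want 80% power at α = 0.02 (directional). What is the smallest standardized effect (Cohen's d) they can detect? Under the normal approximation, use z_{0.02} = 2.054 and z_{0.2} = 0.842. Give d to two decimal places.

For two independent groups of n = 466 each: d_min = (z_{α} + z_β)·√(2/n).
z-sum = 2.054 + 0.842 = 2.896.
d_min = 2.896 × √(2/466) = 2.896 × 0.0655 = 0.190.

d_min ≈ 0.19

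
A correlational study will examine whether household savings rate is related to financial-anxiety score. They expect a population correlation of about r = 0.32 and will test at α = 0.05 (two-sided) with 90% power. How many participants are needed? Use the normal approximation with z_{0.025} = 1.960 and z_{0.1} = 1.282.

Fisher's z: C = ½·ln((1+r)/(1−r)) = ½·ln(1.9412) = 0.3316.
n = ((z_{α/2} + z_β)/C)² + 3.
(1.960 + 1.282) / 0.3316 = 3.242 / 0.3316 = 9.777.
n = 9.777² + 3 = 95.59 + 3 = 98.6.
Round up.

n = 99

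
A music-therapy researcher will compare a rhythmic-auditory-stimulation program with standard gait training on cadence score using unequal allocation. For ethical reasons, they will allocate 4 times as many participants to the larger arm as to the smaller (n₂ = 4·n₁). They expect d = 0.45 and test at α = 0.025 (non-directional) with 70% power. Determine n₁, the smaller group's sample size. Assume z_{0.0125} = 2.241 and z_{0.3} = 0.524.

n₁ = 48

With allocation ratio k = n₂/n₁ = 4, Var(x̄₁−x̄₂) = σ²(1/n₁ + 1/(k·n₁)) = σ²·(k+1)/(k·n₁).
So n₁ = (1 + 1/k)·((z_{α/2} + z_β)/d)² = 1.250 × (2.765/0.45)².
n₁ = 1.250 × 37.75 = 47.2.
Round up: n₁ = 48, giving n₂ = 4 × 48 = 192.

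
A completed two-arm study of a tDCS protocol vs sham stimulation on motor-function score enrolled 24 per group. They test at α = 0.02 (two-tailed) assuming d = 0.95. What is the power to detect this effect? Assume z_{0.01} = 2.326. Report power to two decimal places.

For two equal groups, power = Φ(d·√(n/2) − z_{α/2}).
d·√(n/2) = 0.95 × √(24/2) = 0.95 × 3.464 = 3.291.
z_β = 3.291 − 2.326 = 0.965.
Power = Φ(0.965) = 0.833.

power ≈ 0.83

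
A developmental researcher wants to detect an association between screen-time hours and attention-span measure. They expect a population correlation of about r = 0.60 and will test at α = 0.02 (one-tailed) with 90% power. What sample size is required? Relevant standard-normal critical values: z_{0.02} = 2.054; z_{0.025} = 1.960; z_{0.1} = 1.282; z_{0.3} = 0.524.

n = 27

Fisher's z: C = ½·ln((1+r)/(1−r)) = ½·ln(4.0000) = 0.6931.
n = ((z_{α} + z_β)/C)² + 3.
(2.054 + 1.282) / 0.6931 = 3.336 / 0.6931 = 4.813.
n = 4.813² + 3 = 23.17 + 3 = 26.2.
Round up.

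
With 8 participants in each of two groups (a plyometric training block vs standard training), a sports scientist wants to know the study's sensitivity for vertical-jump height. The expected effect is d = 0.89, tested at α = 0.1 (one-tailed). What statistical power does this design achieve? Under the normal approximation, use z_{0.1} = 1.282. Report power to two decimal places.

For two equal groups, power = Φ(d·√(n/2) − z_{α}).
d·√(n/2) = 0.89 × √(8/2) = 0.89 × 2.000 = 1.780.
z_β = 1.780 − 1.282 = 0.498.
Power = Φ(0.498) = 0.691.

power ≈ 0.69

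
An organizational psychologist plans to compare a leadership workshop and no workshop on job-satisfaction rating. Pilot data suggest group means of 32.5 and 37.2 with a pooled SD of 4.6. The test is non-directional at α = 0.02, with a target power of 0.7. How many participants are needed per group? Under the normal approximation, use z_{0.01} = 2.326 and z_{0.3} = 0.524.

n = 16 per group

Cohen's d = |M₁ − M₂| / SD_pooled = |32.5 − 37.2| / 4.6 = 4.7 / 4.6 = 1.022.
For two independent groups with equal n: n = 2·((z_{α/2} + z_β) / d)².
z_{α/2} + z_β = 2.326 + 0.524 = 2.850.
n = 2 × (2.850 / 1.022)² = 2 × 2.789² = 2 × 7.78 = 15.6.
Round up to the next whole participant.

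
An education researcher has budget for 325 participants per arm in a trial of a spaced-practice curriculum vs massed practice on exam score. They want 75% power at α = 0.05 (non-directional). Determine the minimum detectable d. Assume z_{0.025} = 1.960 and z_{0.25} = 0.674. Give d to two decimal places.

For two independent groups of n = 325 each: d_min = (z_{α/2} + z_β)·√(2/n).
z-sum = 1.960 + 0.674 = 2.634.
d_min = 2.634 × √(2/325) = 2.634 × 0.0784 = 0.207.

d_min ≈ 0.21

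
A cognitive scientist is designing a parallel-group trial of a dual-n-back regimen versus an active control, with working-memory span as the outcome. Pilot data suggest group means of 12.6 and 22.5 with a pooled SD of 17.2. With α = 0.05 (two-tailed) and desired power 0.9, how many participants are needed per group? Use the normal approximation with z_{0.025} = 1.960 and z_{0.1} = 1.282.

Cohen's d = |M₁ − M₂| / SD_pooled = |12.6 − 22.5| / 17.2 = 9.9 / 17.2 = 0.576.
For two independent groups with equal n: n = 2·((z_{α/2} + z_β) / d)².
z_{α/2} + z_β = 1.960 + 1.282 = 3.242.
n = 2 × (3.242 / 0.576)² = 2 × 5.628² = 2 × 31.68 = 63.4.
Round up to the next whole participant.

n = 64 per group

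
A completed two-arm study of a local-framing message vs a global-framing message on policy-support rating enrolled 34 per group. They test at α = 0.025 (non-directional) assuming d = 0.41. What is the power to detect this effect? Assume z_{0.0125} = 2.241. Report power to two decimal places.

power ≈ 0.29

For two equal groups, power = Φ(d·√(n/2) − z_{α/2}).
d·√(n/2) = 0.41 × √(34/2) = 0.41 × 4.123 = 1.690.
z_β = 1.690 − 2.241 = -0.551.
Power = Φ(-0.551) = 0.291.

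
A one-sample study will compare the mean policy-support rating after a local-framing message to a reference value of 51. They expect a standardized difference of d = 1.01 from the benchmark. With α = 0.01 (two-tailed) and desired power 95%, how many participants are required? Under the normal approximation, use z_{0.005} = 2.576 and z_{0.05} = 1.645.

For a one-sample test: n = ((z_{α/2} + z_β) / d)².
z_{α/2} + z_β = 2.576 + 1.645 = 4.221.
n = (4.221 / 1.01)² = 4.179² = 17.47.
Round up.

n = 18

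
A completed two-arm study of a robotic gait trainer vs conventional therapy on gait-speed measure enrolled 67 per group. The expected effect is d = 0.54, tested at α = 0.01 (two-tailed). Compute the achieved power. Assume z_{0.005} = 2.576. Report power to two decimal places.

power ≈ 0.71

For two equal groups, power = Φ(d·√(n/2) − z_{α/2}).
d·√(n/2) = 0.54 × √(67/2) = 0.54 × 5.788 = 3.125.
z_β = 3.125 − 2.576 = 0.549.
Power = Φ(0.549) = 0.709.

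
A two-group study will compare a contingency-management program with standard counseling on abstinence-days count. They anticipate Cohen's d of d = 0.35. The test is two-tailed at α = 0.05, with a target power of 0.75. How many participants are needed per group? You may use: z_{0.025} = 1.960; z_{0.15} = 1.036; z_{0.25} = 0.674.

For two independent groups with equal n: n = 2·((z_{α/2} + z_β) / d)².
z_{α/2} + z_β = 1.960 + 0.674 = 2.634.
n = 2 × (2.634 / 0.35)² = 2 × 7.526² = 2 × 56.64 = 113.3.
Round up to the next whole participant.

n = 114 per group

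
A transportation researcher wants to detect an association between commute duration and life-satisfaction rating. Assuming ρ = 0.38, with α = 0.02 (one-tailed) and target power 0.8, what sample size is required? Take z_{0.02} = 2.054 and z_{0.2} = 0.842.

n = 56

Fisher's z: C = ½·ln((1+r)/(1−r)) = ½·ln(2.2258) = 0.4001.
n = ((z_{α} + z_β)/C)² + 3.
(2.054 + 0.842) / 0.4001 = 2.896 / 0.4001 = 7.238.
n = 7.238² + 3 = 52.39 + 3 = 55.4.
Round up.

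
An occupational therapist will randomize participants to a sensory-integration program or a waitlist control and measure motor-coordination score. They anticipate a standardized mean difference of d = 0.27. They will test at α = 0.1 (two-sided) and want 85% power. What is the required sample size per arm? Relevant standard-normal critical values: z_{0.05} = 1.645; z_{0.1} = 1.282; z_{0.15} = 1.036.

For two independent groups with equal n: n = 2·((z_{α/2} + z_β) / d)².
z_{α/2} + z_β = 1.645 + 1.036 = 2.681.
n = 2 × (2.681 / 0.27)² = 2 × 9.930² = 2 × 98.60 = 197.2.
Round up to the next whole participant.

n = 198 per group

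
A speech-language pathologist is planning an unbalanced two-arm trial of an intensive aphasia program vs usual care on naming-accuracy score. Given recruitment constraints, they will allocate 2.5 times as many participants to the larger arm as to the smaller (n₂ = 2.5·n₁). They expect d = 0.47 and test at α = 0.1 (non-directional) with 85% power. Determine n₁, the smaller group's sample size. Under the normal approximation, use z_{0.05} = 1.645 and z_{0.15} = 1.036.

With allocation ratio k = n₂/n₁ = 2.5, Var(x̄₁−x̄₂) = σ²(1/n₁ + 1/(k·n₁)) = σ²·(k+1)/(k·n₁).
So n₁ = (1 + 1/k)·((z_{α/2} + z_β)/d)² = 1.400 × (2.681/0.47)².
n₁ = 1.400 × 32.54 = 45.6.
Round up: n₁ = 46, giving n₂ = 2.5 × 46 = 115.

n₁ = 46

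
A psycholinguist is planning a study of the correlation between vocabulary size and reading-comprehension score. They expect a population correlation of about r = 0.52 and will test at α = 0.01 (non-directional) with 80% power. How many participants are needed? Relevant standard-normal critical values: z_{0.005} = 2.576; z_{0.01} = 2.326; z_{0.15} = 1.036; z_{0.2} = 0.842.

n = 39

Fisher's z: C = ½·ln((1+r)/(1−r)) = ½·ln(3.1667) = 0.5763.
n = ((z_{α/2} + z_β)/C)² + 3.
(2.576 + 0.842) / 0.5763 = 3.418 / 0.5763 = 5.931.
n = 5.931² + 3 = 35.18 + 3 = 38.2.
Round up.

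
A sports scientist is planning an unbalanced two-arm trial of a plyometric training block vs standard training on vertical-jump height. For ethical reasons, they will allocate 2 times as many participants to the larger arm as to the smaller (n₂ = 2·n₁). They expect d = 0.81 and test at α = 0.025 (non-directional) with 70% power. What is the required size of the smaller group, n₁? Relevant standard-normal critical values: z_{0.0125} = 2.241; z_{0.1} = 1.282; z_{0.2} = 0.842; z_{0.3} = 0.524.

n₁ = 18

With allocation ratio k = n₂/n₁ = 2, Var(x̄₁−x̄₂) = σ²(1/n₁ + 1/(k·n₁)) = σ²·(k+1)/(k·n₁).
So n₁ = (1 + 1/k)·((z_{α/2} + z_β)/d)² = 1.500 × (2.765/0.81)².
n₁ = 1.500 × 11.65 = 17.5.
Round up: n₁ = 18, giving n₂ = 2 × 18 = 36.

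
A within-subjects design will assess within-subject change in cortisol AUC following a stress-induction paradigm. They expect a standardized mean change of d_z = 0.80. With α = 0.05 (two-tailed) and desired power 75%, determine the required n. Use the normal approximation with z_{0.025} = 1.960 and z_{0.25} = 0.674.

n = 11 pairs

For a paired (one-sample on differences) test: n = ((z_{α/2} + z_β) / d)².
z_{α/2} + z_β = 1.960 + 0.674 = 2.634.
n = (2.634 / 0.80)² = 3.292² = 10.84.
Round up.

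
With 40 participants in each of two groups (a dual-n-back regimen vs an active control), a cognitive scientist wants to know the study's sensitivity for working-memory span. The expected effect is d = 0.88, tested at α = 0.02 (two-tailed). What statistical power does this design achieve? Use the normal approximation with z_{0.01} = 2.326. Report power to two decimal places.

For two equal groups, power = Φ(d·√(n/2) − z_{α/2}).
d·√(n/2) = 0.88 × √(40/2) = 0.88 × 4.472 = 3.935.
z_β = 3.935 − 2.326 = 1.609.
Power = Φ(1.609) = 0.946.

power ≈ 0.95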